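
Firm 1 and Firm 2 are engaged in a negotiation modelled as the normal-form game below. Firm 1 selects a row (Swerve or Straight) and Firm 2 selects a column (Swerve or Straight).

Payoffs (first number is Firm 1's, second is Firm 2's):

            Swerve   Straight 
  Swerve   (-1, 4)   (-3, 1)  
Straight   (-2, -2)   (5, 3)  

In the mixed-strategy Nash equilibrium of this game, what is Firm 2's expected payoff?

7/4

First find p, the probability Firm 1 plays Swerve, from Firm 2's indifference between Swerve and Straight: 4p − 2(1−p) = p + 3(1−p), giving p = 5/8.
Since Firm 2 is indifferent in equilibrium, Firm 2's expected payoff equals the payoff from either column against (5/8, 3/8). Using Swerve: 4(5/8) − 2(3/8) = 7/4.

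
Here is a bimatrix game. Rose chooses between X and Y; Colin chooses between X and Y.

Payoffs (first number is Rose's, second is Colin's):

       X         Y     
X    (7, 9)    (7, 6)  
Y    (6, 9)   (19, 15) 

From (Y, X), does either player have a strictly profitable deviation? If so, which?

Rose at (Y, X) earns 6; deviating to X yields 7 — a strict improvement.
Colin earns 9; deviating to Y yields 15 — a strict improvement.
Both Rose and Colin have strictly profitable deviations.

Both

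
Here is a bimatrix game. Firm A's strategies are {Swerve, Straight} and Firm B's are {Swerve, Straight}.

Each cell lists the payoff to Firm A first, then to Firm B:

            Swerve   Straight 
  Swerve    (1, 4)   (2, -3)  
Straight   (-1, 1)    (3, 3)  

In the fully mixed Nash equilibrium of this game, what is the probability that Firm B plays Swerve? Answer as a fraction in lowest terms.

Let q be the probability that Firm B plays Swerve. In a completely mixed equilibrium, Firm A must be indifferent between Swerve and Straight.
Firm A's expected payoff from Swerve is q + 2(1−q); from Straight it is −q + 3(1−q).
Setting these equal: −q + 2 = −4q + 3, so q = 1/3.

1/3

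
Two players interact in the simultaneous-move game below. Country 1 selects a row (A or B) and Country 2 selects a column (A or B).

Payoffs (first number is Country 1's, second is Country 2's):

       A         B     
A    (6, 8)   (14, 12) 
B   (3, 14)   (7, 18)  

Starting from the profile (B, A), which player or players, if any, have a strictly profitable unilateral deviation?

Both

Country 1 at (B, A) earns 3; deviating to A yields 6 — a strict improvement.
Country 2 earns 14; deviating to B yields 18 — a strict improvement.
Both Country 1 and Country 2 have strictly profitable deviations.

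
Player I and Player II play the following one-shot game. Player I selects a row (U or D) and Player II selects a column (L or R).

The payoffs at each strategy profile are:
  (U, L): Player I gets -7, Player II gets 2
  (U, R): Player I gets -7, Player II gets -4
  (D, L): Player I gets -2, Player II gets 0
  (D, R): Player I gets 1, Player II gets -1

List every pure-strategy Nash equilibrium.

(U, L): Player I prefers D (-2 > -7) — not an equilibrium.
(U, R): Player I prefers D (1 > -7); Player II prefers L (2 > -4) — not an equilibrium.
(D, L): Player I gets -2 ≥ -7 from U, and Player II gets 0 ≥ -1 from R — Nash equilibrium.
(D, R): Player II prefers L (0 > -1) — not an equilibrium.

(D, L)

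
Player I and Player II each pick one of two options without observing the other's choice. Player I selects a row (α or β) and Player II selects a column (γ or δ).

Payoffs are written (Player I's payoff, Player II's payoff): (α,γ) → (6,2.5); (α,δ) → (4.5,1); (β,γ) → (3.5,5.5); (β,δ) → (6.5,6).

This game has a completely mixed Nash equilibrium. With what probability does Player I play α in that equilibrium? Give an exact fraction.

1/4

Let r be the probability that Player I plays α. In a completely mixed equilibrium, Player II must be indifferent between γ and δ.
Player II's expected payoff from γ is 2.5r + 5.5(1−r); from δ it is r + 6(1−r).
Setting these equal: −3r + 5.5 = −5r + 6, so r = 1/4.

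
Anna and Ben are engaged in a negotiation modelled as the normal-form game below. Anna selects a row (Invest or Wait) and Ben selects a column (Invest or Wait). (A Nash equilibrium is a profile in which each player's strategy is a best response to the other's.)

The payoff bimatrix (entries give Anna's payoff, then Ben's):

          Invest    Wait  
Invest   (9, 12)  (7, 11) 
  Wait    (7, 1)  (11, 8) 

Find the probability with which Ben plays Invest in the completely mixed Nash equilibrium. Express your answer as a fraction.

Let y be the probability that Ben plays Invest. In a completely mixed equilibrium, Anna must be indifferent between Invest and Wait.
Anna's expected payoff from Invest is 9y + 7(1−y); from Wait it is 7y + 11(1−y).
Setting these equal: 2y + 7 = −4y + 11, so y = 2/3.

2/3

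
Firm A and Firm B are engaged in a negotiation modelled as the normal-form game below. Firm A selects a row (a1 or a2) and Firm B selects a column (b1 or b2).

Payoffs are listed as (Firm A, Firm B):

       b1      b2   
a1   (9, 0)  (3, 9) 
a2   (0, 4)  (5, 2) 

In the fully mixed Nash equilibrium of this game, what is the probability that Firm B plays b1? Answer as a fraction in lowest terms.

Let q be the probability that Firm B plays b1. In a completely mixed equilibrium, Firm A must be indifferent between a1 and a2.
Firm A's expected payoff from a1 is 9q + 3(1−q); from a2 it is 5(1−q).
Setting these equal: 6q + 3 = −5q + 5, so q = 2/11.

2/11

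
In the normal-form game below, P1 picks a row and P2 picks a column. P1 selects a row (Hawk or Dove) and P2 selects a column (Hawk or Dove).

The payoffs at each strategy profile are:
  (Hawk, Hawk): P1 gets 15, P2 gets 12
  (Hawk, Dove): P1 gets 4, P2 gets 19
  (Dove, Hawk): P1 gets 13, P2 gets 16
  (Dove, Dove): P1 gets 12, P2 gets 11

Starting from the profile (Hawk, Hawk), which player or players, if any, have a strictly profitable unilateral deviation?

P2

P1 at (Hawk, Hawk) earns 15; deviating to Dove yields 13 — not better.
P2 earns 12; deviating to Dove yields 19 — a strict improvement.
Only P2 has a strictly profitable deviation.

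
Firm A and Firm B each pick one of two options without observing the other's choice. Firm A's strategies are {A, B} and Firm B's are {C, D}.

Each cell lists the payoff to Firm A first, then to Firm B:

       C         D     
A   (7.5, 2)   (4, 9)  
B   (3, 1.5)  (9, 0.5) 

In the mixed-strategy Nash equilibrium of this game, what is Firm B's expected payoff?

First find x, the probability Firm A plays A, from Firm B's indifference between C and D: 2x + 1.5(1−x) = 9x + 0.5(1−x), giving x = 1/8.
Since Firm B is indifferent in equilibrium, Firm B's expected payoff equals the payoff from either column against (1/8, 7/8). Using C: 2(1/8) + 1.5(7/8) = 25/16.

25/16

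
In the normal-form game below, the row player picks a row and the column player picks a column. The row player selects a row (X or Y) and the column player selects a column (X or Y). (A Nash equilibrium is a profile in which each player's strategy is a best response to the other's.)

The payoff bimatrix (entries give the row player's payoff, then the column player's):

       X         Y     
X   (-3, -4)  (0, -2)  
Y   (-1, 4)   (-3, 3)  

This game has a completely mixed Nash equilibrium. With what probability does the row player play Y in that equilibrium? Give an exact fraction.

Let r be the probability that the row player plays X. In a completely mixed equilibrium, the column player must be indifferent between X and Y.
The column player's expected payoff from X is −4r + 4(1−r); from Y it is −2r + 3(1−r).
Setting these equal: −8r + 4 = −5r + 3, so r = 1/3.
Therefore the row player plays Y with probability 1 − 1/3 = 2/3.

2/3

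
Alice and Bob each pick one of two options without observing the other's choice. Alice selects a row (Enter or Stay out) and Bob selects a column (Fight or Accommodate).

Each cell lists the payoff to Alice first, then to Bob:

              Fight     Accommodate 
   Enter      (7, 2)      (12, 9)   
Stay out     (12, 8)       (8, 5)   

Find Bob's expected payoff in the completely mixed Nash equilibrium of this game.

First find p, the probability Alice plays Enter, from Bob's indifference between Fight and Accommodate: 2p + 8(1−p) = 9p + 5(1−p), giving p = 3/10.
Since Bob is indifferent in equilibrium, Bob's expected payoff equals the payoff from either column against (3/10, 7/10). Using Fight: 2(3/10) + 8(7/10) = 31/5.

31/5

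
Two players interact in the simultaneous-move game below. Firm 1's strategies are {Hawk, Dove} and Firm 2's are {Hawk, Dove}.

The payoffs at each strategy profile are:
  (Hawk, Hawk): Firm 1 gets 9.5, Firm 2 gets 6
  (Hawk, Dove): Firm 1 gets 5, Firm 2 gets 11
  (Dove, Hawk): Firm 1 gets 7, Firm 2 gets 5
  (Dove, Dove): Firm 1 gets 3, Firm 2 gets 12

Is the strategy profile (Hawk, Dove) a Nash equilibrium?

At (Hawk, Dove), Firm 1 earns 5; switching to Dove would give 3, so Firm 1 has no profitable deviation.
Firm 2 earns 11; switching to Hawk would give 6, so Firm 2 has no profitable deviation.
Neither player can gain by a unilateral deviation, so this profile is a Nash equilibrium.

Yes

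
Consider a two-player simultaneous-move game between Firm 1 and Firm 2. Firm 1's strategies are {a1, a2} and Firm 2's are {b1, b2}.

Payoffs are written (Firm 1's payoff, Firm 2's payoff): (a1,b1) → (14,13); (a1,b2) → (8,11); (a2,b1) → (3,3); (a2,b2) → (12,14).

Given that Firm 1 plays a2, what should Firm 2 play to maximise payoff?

b2

Against a2, Firm 2 earns 3 from b1 and 14 from b2.
So b2 is the best response.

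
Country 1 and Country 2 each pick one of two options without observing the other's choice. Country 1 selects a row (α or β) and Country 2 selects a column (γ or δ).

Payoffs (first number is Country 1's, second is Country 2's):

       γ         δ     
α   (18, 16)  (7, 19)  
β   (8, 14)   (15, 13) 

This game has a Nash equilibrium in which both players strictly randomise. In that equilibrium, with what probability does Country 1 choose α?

Let p be the probability that Country 1 plays α. In a completely mixed equilibrium, Country 2 must be indifferent between γ and δ.
Country 2's expected payoff from γ is 16p + 14(1−p); from δ it is 19p + 13(1−p).
Setting these equal: 2p + 14 = 6p + 13, so p = 1/4.

1/4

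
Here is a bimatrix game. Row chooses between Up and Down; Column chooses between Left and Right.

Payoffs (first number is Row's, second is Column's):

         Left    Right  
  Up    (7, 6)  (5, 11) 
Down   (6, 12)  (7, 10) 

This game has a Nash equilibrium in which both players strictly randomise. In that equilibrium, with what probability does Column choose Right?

1/3

Let y be the probability that Column plays Left. In a completely mixed equilibrium, Row must be indifferent between Up and Down.
Row's expected payoff from Up is 7y + 5(1−y); from Down it is 6y + 7(1−y).
Setting these equal: 2y + 5 = −y + 7, so y = 2/3.
Therefore Column plays Right with probability 1 − 2/3 = 1/3.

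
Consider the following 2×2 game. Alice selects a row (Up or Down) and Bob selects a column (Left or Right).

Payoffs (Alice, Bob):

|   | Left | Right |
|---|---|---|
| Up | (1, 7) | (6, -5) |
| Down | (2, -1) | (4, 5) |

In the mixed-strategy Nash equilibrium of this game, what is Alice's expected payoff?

First find y, the probability Bob plays Left, from Alice's indifference between Up and Down: y + 6(1−y) = 2y + 4(1−y), giving y = 2/3.
Since Alice is indifferent in equilibrium, Alice's expected payoff equals the payoff from either row against (2/3, 1/3). Using Up: (2/3) + 6(1/3) = 8/3.

8/3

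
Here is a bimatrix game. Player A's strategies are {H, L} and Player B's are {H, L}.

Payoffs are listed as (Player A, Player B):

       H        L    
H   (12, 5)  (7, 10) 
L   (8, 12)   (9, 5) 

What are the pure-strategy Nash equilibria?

none

(H, H): Player B prefers L (10 > 5) — not an equilibrium.
(H, L): Player A prefers L (9 > 7) — not an equilibrium.
(L, H): Player A prefers H (12 > 8) — not an equilibrium.
(L, L): Player B prefers H (12 > 5) — not an equilibrium.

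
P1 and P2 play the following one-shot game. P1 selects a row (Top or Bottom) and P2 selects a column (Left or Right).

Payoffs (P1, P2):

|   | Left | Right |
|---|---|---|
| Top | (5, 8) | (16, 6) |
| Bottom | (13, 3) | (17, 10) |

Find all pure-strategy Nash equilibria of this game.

(Bottom, Right)

(Top, Left): P1 prefers Bottom (13 > 5) — not an equilibrium.
(Top, Right): P1 prefers Bottom (17 > 16); P2 prefers Left (8 > 6) — not an equilibrium.
(Bottom, Left): P2 prefers Right (10 > 3) — not an equilibrium.
(Bottom, Right): P1 gets 17 ≥ 16 from Top, and P2 gets 10 ≥ 3 from Left — Nash equilibrium.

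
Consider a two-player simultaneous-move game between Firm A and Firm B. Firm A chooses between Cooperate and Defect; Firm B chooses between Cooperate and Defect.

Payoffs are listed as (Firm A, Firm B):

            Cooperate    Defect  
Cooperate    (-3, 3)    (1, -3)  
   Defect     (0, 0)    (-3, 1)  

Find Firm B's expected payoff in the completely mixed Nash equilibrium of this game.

First find p, the probability Firm A plays Cooperate, from Firm B's indifference between Cooperate and Defect: 3p = −3p + (1−p), giving p = 1/7.
Since Firm B is indifferent in equilibrium, Firm B's expected payoff equals the payoff from either column against (1/7, 6/7). Using Cooperate: 3(1/7) = 3/7.

3/7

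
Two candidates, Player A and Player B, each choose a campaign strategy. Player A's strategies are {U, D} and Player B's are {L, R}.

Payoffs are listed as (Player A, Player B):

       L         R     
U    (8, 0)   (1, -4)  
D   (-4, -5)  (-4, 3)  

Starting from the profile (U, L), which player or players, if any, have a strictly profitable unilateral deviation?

Neither

Player A at (U, L) earns 8; deviating to D yields -4 — not better.
Player B earns 0; deviating to R yields -4 — not better.
Neither player can strictly improve; the profile is a Nash equilibrium.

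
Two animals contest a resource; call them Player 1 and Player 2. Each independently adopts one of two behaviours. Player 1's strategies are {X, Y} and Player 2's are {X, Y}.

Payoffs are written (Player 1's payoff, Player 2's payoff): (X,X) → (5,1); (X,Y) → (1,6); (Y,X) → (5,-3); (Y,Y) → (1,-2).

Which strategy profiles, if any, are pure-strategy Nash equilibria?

(X, X): Player 2 prefers Y (6 > 1) — not an equilibrium.
(X, Y): Player 1 gets 1 ≥ 1 from Y, and Player 2 gets 6 ≥ 1 from X — Nash equilibrium.
(Y, X): Player 2 prefers Y (-2 > -3) — not an equilibrium.
(Y, Y): Player 1 gets 1 ≥ 1 from X, and Player 2 gets -2 ≥ -3 from X — Nash equilibrium.

(X, Y) and (Y, Y)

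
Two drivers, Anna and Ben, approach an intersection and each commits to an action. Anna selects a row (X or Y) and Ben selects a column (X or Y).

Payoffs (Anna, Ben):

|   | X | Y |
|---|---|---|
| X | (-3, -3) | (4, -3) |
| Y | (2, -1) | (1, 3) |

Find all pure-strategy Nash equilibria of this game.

(X, X): Anna prefers Y (2 > -3) — not an equilibrium.
(X, Y): Anna gets 4 ≥ 1 from Y, and Ben gets -3 ≥ -3 from X — Nash equilibrium.
(Y, X): Ben prefers Y (3 > -1) — not an equilibrium.
(Y, Y): Anna prefers X (4 > 1) — not an equilibrium.

(X, Y)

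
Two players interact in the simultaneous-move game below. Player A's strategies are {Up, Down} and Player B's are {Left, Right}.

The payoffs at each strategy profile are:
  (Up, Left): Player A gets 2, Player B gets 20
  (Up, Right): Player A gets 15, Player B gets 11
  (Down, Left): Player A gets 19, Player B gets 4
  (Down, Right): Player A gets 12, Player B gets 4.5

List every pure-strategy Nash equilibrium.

none

(Up, Left): Player A prefers Down (19 > 2) — not an equilibrium.
(Up, Right): Player B prefers Left (20 > 11) — not an equilibrium.
(Down, Left): Player B prefers Right (4.5 > 4) — not an equilibrium.
(Down, Right): Player A prefers Up (15 > 12) — not an equilibrium.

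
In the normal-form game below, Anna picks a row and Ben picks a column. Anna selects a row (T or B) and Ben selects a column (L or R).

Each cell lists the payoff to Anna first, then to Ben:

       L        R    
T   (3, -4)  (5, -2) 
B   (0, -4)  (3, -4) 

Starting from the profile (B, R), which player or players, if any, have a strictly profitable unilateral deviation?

Anna at (B, R) earns 3; deviating to T yields 5 — a strict improvement.
Ben earns -4; deviating to L yields -4 — not better.
Only Anna has a strictly profitable deviation.

Anna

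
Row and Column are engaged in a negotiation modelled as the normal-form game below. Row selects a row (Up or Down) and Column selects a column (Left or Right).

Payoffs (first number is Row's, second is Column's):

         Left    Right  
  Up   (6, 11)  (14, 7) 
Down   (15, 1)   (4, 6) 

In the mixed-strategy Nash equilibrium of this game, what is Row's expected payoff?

First find y, the probability Column plays Left, from Row's indifference between Up and Down: 6y + 14(1−y) = 15y + 4(1−y), giving y = 10/19.
Since Row is indifferent in equilibrium, Row's expected payoff equals the payoff from either row against (10/19, 9/19). Using Up: 6(10/19) + 14(9/19) = 186/19.

186/19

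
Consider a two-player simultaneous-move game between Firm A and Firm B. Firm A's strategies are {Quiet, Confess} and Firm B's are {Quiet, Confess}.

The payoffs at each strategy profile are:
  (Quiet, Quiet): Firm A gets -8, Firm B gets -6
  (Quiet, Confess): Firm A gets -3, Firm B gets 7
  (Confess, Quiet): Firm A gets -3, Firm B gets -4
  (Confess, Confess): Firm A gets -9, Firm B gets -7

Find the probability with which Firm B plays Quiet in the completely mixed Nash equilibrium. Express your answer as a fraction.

Let c be the probability that Firm B plays Quiet. In a completely mixed equilibrium, Firm A must be indifferent between Quiet and Confess.
Firm A's expected payoff from Quiet is −8c − 3(1−c); from Confess it is −3c − 9(1−c).
Setting these equal: −5c − 3 = 6c − 9, so c = 6/11.

6/11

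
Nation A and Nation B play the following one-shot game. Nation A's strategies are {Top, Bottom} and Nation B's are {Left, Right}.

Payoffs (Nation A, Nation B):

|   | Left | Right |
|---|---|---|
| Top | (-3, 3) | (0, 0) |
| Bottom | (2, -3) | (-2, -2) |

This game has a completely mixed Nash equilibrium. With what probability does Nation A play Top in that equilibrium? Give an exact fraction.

Let r be the probability that Nation A plays Top. In a completely mixed equilibrium, Nation B must be indifferent between Left and Right.
Nation B's expected payoff from Left is 3r − 3(1−r); from Right it is −2(1−r).
Setting these equal: 6r − 3 = 2r − 2, so r = 1/4.

1/4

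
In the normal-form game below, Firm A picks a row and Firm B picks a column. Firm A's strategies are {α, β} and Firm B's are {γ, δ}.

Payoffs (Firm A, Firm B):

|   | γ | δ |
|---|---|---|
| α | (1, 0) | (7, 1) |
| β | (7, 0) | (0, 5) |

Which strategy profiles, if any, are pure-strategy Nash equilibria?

(α, δ)

(α, γ): Firm A prefers β (7 > 1); Firm B prefers δ (1 > 0) — not an equilibrium.
(α, δ): Firm A gets 7 ≥ 0 from β, and Firm B gets 1 ≥ 0 from γ — Nash equilibrium.
(β, γ): Firm B prefers δ (5 > 0) — not an equilibrium.
(β, δ): Firm A prefers α (7 > 0) — not an equilibrium.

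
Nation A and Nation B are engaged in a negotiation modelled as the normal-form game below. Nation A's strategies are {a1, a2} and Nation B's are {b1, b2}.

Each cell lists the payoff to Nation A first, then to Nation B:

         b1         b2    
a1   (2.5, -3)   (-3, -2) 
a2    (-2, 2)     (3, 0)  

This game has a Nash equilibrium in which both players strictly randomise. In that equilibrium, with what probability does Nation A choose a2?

Let p be the probability that Nation A plays a1. In a completely mixed equilibrium, Nation B must be indifferent between b1 and b2.
Nation B's expected payoff from b1 is −3p + 2(1−p); from b2 it is −2p.
Setting these equal: −5p + 2 = −2p, so p = 2/3.
Therefore Nation A plays a2 with probability 1 − 2/3 = 1/3.

1/3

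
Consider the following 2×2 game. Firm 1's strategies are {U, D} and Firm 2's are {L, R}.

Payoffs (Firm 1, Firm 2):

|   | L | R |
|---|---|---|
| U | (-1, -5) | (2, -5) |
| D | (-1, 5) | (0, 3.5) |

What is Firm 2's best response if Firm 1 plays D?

Against D, Firm 2 earns 5 from L and 3.5 from R.
So L is the best response.

L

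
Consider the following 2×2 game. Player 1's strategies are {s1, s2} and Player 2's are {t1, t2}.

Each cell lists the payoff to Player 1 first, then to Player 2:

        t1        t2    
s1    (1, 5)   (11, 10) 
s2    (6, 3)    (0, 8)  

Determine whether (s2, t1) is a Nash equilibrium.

No

At (s2, t1), Player 1 earns 6; switching to s1 would give 1, so Player 1 has no profitable deviation.
Player 2 earns 3; switching to t2 would give 8, so Player 2 would deviate.
Since at least one player can profitably deviate, this is not a Nash equilibrium.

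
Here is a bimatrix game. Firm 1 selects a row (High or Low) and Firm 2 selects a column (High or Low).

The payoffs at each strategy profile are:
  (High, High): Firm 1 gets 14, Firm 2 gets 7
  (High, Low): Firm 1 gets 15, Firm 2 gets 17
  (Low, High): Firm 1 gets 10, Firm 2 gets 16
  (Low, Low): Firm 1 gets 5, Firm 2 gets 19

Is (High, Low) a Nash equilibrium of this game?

Yes

At (High, Low), Firm 1 earns 15; switching to Low would give 5, so Firm 1 has no profitable deviation.
Firm 2 earns 17; switching to High would give 7, so Firm 2 has no profitable deviation.
Neither player can gain by a unilateral deviation, so this profile is a Nash equilibrium.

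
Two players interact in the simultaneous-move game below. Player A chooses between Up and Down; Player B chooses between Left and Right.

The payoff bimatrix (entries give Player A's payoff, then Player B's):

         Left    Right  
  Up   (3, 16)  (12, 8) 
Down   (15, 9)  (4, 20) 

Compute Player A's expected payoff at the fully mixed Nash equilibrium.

42/5

First find y, the probability Player B plays Left, from Player A's indifference between Up and Down: 3y + 12(1−y) = 15y + 4(1−y), giving y = 2/5.
Since Player A is indifferent in equilibrium, Player A's expected payoff equals the payoff from either row against (2/5, 3/5). Using Up: 3(2/5) + 12(3/5) = 42/5.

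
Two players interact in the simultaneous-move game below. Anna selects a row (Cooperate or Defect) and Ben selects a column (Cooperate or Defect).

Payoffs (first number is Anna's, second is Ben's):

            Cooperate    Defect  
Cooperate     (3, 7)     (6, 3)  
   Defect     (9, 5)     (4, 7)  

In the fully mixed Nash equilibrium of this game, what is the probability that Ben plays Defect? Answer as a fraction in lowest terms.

3/4

Let c be the probability that Ben plays Cooperate. In a completely mixed equilibrium, Anna must be indifferent between Cooperate and Defect.
Anna's expected payoff from Cooperate is 3c + 6(1−c); from Defect it is 9c + 4(1−c).
Setting these equal: −3c + 6 = 5c + 4, so c = 1/4.
Therefore Ben plays Defect with probability 1 − 1/4 = 3/4.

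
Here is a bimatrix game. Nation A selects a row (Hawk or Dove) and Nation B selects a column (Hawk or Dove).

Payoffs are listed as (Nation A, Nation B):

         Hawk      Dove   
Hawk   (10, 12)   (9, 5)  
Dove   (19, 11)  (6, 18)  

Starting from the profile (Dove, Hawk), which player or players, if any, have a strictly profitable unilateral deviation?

Nation B

Nation A at (Dove, Hawk) earns 19; deviating to Hawk yields 10 — not better.
Nation B earns 11; deviating to Dove yields 18 — a strict improvement.
Only Nation B has a strictly profitable deviation.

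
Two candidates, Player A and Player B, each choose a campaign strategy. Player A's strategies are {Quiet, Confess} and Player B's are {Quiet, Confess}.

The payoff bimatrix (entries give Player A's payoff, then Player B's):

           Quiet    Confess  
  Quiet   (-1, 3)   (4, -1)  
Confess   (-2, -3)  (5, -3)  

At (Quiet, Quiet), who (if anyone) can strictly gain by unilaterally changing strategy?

Player A at (Quiet, Quiet) earns -1; deviating to Confess yields -2 — not better.
Player B earns 3; deviating to Confess yields -1 — not better.
Neither player can strictly improve; the profile is a Nash equilibrium.

Neither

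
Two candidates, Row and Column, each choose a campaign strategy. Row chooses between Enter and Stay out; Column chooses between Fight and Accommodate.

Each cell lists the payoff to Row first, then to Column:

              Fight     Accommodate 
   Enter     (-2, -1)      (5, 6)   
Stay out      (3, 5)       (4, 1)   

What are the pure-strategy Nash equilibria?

(Enter, Accommodate) and (Stay out, Fight)

(Enter, Fight): Row prefers Stay out (3 > -2); Column prefers Accommodate (6 > -1) — not an equilibrium.
(Enter, Accommodate): Row gets 5 ≥ 4 from Stay out, and Column gets 6 ≥ -1 from Fight — Nash equilibrium.
(Stay out, Fight): Row gets 3 ≥ -2 from Enter, and Column gets 5 ≥ 1 from Accommodate — Nash equilibrium.
(Stay out, Accommodate): Row prefers Enter (5 > 4); Column prefers Fight (5 > 1) — not an equilibrium.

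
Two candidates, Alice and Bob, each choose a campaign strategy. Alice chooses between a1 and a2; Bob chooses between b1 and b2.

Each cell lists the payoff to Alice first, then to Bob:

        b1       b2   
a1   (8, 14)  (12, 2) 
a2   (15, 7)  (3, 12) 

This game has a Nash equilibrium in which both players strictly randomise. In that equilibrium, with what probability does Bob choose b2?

7/16

Let c be the probability that Bob plays b1. In a completely mixed equilibrium, Alice must be indifferent between a1 and a2.
Alice's expected payoff from a1 is 8c + 12(1−c); from a2 it is 15c + 3(1−c).
Setting these equal: −4c + 12 = 12c + 3, so c = 9/16.
Therefore Bob plays b2 with probability 1 − 9/16 = 7/16.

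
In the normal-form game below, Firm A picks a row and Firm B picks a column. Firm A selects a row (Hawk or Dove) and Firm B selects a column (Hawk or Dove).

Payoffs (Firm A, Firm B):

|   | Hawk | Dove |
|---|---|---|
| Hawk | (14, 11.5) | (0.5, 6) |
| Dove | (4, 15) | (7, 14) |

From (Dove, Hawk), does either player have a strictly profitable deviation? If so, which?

Firm A at (Dove, Hawk) earns 4; deviating to Hawk yields 14 — a strict improvement.
Firm B earns 15; deviating to Dove yields 14 — not better.
Only Firm A has a strictly profitable deviation.

Firm A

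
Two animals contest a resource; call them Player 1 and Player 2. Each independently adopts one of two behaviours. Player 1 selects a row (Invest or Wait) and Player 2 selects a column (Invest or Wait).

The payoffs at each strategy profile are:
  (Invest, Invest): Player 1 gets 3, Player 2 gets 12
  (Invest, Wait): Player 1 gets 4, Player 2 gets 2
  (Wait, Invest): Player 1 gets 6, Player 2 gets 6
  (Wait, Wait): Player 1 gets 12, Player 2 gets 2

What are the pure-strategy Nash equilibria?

(Wait, Invest)

(Invest, Invest): Player 1 prefers Wait (6 > 3) — not an equilibrium.
(Invest, Wait): Player 1 prefers Wait (12 > 4); Player 2 prefers Invest (12 > 2) — not an equilibrium.
(Wait, Invest): Player 1 gets 6 ≥ 3 from Invest, and Player 2 gets 6 ≥ 2 from Wait — Nash equilibrium.
(Wait, Wait): Player 2 prefers Invest (6 > 2) — not an equilibrium.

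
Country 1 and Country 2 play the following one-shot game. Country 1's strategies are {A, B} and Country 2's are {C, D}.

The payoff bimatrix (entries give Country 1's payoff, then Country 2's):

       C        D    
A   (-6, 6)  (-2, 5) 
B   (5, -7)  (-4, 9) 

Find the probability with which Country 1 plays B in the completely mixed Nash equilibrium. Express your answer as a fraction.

1/17

Let p be the probability that Country 1 plays A. In a completely mixed equilibrium, Country 2 must be indifferent between C and D.
Country 2's expected payoff from C is 6p − 7(1−p); from D it is 5p + 9(1−p).
Setting these equal: 13p − 7 = −4p + 9, so p = 16/17.
Therefore Country 1 plays B with probability 1 − 16/17 = 1/17.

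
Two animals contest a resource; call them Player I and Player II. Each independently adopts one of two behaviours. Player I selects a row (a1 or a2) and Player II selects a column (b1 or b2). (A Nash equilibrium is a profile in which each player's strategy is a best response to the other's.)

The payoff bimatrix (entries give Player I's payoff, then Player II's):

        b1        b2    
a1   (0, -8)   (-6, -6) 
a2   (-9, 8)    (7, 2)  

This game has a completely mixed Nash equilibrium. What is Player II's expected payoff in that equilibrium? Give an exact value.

First find x, the probability Player I plays a1, from Player II's indifference between b1 and b2: −8x + 8(1−x) = −6x + 2(1−x), giving x = 3/4.
Since Player II is indifferent in equilibrium, Player II's expected payoff equals the payoff from either column against (3/4, 1/4). Using b1: −8(3/4) + 8(1/4) = -4.

-4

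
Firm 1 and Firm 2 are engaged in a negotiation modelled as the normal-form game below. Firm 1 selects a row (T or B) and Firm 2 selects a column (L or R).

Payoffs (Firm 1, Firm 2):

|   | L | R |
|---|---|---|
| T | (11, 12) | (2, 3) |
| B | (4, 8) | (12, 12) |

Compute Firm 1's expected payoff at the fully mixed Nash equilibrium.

First find q, the probability Firm 2 plays L, from Firm 1's indifference between T and B: 11q + 2(1−q) = 4q + 12(1−q), giving q = 10/17.
Since Firm 1 is indifferent in equilibrium, Firm 1's expected payoff equals the payoff from either row against (10/17, 7/17). Using T: 11(10/17) + 2(7/17) = 124/17.

124/17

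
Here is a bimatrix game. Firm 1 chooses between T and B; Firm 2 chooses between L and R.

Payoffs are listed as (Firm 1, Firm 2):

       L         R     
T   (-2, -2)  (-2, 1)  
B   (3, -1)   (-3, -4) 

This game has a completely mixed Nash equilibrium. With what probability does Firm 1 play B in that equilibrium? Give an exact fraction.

1/2

Let p be the probability that Firm 1 plays T. In a completely mixed equilibrium, Firm 2 must be indifferent between L and R.
Firm 2's expected payoff from L is −2p − (1−p); from R it is p − 4(1−p).
Setting these equal: −p − 1 = 5p − 4, so p = 1/2.
Therefore Firm 1 plays B with probability 1 − 1/2 = 1/2.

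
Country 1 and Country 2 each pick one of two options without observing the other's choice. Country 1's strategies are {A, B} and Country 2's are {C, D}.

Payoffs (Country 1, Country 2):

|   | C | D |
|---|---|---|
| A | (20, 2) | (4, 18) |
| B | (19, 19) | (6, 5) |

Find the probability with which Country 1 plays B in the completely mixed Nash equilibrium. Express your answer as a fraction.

Let p be the probability that Country 1 plays A. In a completely mixed equilibrium, Country 2 must be indifferent between C and D.
Country 2's expected payoff from C is 2p + 19(1−p); from D it is 18p + 5(1−p).
Setting these equal: −17p + 19 = 13p + 5, so p = 7/15.
Therefore Country 1 plays B with probability 1 − 7/15 = 8/15.

8/15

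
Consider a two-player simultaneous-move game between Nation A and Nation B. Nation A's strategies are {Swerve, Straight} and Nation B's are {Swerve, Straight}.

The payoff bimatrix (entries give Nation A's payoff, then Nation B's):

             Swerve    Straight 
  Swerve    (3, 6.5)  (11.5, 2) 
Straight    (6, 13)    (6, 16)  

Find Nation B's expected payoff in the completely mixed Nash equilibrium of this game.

52/5

First find x, the probability Nation A plays Swerve, from Nation B's indifference between Swerve and Straight: 6.5x + 13(1−x) = 2x + 16(1−x), giving x = 2/5.
Since Nation B is indifferent in equilibrium, Nation B's expected payoff equals the payoff from either column against (2/5, 3/5). Using Swerve: 6.5(2/5) + 13(3/5) = 52/5.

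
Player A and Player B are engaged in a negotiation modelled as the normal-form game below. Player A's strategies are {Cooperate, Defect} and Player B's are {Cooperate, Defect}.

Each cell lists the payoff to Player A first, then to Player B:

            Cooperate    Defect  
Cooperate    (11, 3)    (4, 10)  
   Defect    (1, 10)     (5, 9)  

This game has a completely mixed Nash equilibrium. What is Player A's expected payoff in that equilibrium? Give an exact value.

First find q, the probability Player B plays Cooperate, from Player A's indifference between Cooperate and Defect: 11q + 4(1−q) = q + 5(1−q), giving q = 1/11.
Since Player A is indifferent in equilibrium, Player A's expected payoff equals the payoff from either row against (1/11, 10/11). Using Cooperate: 11(1/11) + 4(10/11) = 51/11.

51/11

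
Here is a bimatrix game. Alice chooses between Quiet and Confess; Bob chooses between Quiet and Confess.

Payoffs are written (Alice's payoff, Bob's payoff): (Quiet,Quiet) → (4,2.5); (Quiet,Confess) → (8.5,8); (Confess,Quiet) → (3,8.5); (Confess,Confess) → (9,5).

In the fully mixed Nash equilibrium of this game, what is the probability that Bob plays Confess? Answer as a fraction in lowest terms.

Let c be the probability that Bob plays Quiet. In a completely mixed equilibrium, Alice must be indifferent between Quiet and Confess.
Alice's expected payoff from Quiet is 4c + 8.5(1−c); from Confess it is 3c + 9(1−c).
Setting these equal: −4.5c + 8.5 = −6c + 9, so c = 1/3.
Therefore Bob plays Confess with probability 1 − 1/3 = 2/3.

2/3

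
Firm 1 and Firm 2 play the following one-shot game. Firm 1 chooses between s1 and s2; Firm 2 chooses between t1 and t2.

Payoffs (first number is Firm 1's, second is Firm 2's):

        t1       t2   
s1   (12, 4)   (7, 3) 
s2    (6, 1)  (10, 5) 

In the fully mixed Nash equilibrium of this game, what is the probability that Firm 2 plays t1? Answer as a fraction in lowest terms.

1/3

Let q be the probability that Firm 2 plays t1. In a completely mixed equilibrium, Firm 1 must be indifferent between s1 and s2.
Firm 1's expected payoff from s1 is 12q + 7(1−q); from s2 it is 6q + 10(1−q).
Setting these equal: 5q + 7 = −4q + 10, so q = 1/3.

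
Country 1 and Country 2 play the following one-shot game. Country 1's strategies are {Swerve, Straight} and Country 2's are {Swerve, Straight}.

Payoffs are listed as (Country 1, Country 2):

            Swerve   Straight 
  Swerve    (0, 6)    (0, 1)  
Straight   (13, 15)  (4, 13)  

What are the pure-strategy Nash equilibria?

(Straight, Swerve)

(Swerve, Swerve): Country 1 prefers Straight (13 > 0) — not an equilibrium.
(Swerve, Straight): Country 1 prefers Straight (4 > 0); Country 2 prefers Swerve (6 > 1) — not an equilibrium.
(Straight, Swerve): Country 1 gets 13 ≥ 0 from Swerve, and Country 2 gets 15 ≥ 13 from Straight — Nash equilibrium.
(Straight, Straight): Country 2 prefers Swerve (15 > 13) — not an equilibrium.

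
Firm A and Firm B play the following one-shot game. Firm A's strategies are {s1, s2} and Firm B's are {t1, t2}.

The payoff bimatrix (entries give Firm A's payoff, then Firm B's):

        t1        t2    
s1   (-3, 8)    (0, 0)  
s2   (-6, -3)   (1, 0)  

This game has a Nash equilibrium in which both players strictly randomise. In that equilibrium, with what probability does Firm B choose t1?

Let q be the probability that Firm B plays t1. In a completely mixed equilibrium, Firm A must be indifferent between s1 and s2.
Firm A's expected payoff from s1 is −3q; from s2 it is −6q + (1−q).
Setting these equal: −3q = −7q + 1, so q = 1/4.

1/4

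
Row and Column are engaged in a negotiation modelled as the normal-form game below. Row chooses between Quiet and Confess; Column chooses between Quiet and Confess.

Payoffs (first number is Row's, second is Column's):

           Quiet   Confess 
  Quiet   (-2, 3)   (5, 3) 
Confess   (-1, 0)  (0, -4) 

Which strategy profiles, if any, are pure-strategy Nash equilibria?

(Quiet, Confess) and (Confess, Quiet)

(Quiet, Quiet): Row prefers Confess (-1 > -2) — not an equilibrium.
(Quiet, Confess): Row gets 5 ≥ 0 from Confess, and Column gets 3 ≥ 3 from Quiet — Nash equilibrium.
(Confess, Quiet): Row gets -1 ≥ -2 from Quiet, and Column gets 0 ≥ -4 from Confess — Nash equilibrium.
(Confess, Confess): Row prefers Quiet (5 > 0); Column prefers Quiet (0 > -4) — not an equilibrium.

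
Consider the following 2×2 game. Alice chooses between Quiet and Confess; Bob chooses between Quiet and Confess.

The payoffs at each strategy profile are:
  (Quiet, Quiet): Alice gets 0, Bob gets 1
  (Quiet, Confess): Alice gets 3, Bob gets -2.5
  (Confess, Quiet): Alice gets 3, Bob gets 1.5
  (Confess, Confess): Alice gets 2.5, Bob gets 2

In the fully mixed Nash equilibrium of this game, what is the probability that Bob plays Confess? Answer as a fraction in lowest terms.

Let q be the probability that Bob plays Quiet. In a completely mixed equilibrium, Alice must be indifferent between Quiet and Confess.
Alice's expected payoff from Quiet is 3(1−q); from Confess it is 3q + 2.5(1−q).
Setting these equal: −3q + 3 = 0.5q + 2.5, so q = 1/7.
Therefore Bob plays Confess with probability 1 − 1/7 = 6/7.

6/7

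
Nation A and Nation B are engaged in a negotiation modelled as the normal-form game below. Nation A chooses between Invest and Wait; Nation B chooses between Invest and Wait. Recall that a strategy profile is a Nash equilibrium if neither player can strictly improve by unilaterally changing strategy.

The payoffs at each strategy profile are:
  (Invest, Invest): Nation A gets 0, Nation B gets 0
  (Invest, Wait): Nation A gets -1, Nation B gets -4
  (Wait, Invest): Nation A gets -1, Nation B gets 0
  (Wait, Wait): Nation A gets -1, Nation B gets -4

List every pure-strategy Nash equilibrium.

(Invest, Invest): Nation A gets 0 ≥ -1 from Wait, and Nation B gets 0 ≥ -4 from Wait — Nash equilibrium.
(Invest, Wait): Nation B prefers Invest (0 > -4) — not an equilibrium.
(Wait, Invest): Nation A prefers Invest (0 > -1) — not an equilibrium.
(Wait, Wait): Nation B prefers Invest (0 > -4) — not an equilibrium.

(Invest, Invest)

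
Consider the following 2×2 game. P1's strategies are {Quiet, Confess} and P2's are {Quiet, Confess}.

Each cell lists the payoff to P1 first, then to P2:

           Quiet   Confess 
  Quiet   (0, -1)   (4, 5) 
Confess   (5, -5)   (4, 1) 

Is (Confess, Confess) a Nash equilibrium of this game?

At (Confess, Confess), P1 earns 4; switching to Quiet would give 4, so P1 has no profitable deviation.
P2 earns 1; switching to Quiet would give -5, so P2 has no profitable deviation.
Neither player can gain by a unilateral deviation, so this profile is a Nash equilibrium.

Yes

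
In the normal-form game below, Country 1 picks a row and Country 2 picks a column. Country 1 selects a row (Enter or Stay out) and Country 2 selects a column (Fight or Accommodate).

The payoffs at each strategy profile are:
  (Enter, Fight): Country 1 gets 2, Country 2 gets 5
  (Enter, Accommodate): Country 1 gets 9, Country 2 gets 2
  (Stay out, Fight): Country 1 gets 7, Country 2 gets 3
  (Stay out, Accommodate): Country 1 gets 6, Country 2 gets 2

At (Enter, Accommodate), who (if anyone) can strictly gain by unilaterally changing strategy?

Country 2

Country 1 at (Enter, Accommodate) earns 9; deviating to Stay out yields 6 — not better.
Country 2 earns 2; deviating to Fight yields 5 — a strict improvement.
Only Country 2 has a strictly profitable deviation.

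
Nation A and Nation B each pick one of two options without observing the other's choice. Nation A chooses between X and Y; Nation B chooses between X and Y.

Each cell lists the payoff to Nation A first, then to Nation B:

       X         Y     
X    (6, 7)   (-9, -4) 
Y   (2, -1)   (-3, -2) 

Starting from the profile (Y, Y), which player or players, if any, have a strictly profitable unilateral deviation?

Nation B

Nation A at (Y, Y) earns -3; deviating to X yields -9 — not better.
Nation B earns -2; deviating to X yields -1 — a strict improvement.
Only Nation B has a strictly profitable deviation.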